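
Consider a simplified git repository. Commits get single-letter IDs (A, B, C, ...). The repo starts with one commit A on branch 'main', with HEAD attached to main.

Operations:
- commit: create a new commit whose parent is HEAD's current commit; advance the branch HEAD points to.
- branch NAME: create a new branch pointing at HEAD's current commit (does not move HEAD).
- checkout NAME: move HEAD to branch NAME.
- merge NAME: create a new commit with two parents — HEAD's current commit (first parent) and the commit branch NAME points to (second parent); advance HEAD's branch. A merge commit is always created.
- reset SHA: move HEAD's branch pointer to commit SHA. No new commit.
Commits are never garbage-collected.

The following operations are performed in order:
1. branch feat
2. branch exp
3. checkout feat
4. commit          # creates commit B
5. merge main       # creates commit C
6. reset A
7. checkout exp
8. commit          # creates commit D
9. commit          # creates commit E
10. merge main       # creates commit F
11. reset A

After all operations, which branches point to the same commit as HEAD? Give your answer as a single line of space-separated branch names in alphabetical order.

After op 1 (branch): HEAD=main@A [feat=A main=A]
After op 2 (branch): HEAD=main@A [exp=A feat=A main=A]
After op 3 (checkout): HEAD=feat@A [exp=A feat=A main=A]
After op 4 (commit): HEAD=feat@B [exp=A feat=B main=A]
After op 5 (merge): HEAD=feat@C [exp=A feat=C main=A]
After op 6 (reset): HEAD=feat@A [exp=A feat=A main=A]
After op 7 (checkout): HEAD=exp@A [exp=A feat=A main=A]
After op 8 (commit): HEAD=exp@D [exp=D feat=A main=A]
After op 9 (commit): HEAD=exp@E [exp=E feat=A main=A]
After op 10 (merge): HEAD=exp@F [exp=F feat=A main=A]
After op 11 (reset): HEAD=exp@A [exp=A feat=A main=A]

Answer: exp feat main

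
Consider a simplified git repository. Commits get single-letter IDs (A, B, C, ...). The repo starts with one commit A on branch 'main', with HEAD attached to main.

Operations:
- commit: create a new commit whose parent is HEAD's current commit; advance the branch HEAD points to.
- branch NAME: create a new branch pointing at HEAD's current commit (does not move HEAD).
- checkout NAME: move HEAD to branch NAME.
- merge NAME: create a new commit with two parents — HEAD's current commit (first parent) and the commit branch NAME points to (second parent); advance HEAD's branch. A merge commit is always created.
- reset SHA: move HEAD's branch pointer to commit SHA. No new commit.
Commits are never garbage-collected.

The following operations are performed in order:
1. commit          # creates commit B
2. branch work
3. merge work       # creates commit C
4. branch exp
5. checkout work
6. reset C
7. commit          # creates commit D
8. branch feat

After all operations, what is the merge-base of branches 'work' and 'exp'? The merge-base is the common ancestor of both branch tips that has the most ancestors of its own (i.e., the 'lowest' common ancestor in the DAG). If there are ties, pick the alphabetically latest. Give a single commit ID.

After op 1 (commit): HEAD=main@B [main=B]
After op 2 (branch): HEAD=main@B [main=B work=B]
After op 3 (merge): HEAD=main@C [main=C work=B]
After op 4 (branch): HEAD=main@C [exp=C main=C work=B]
After op 5 (checkout): HEAD=work@B [exp=C main=C work=B]
After op 6 (reset): HEAD=work@C [exp=C main=C work=C]
After op 7 (commit): HEAD=work@D [exp=C main=C work=D]
After op 8 (branch): HEAD=work@D [exp=C feat=D main=C work=D]
ancestors(work=D): ['A', 'B', 'C', 'D']
ancestors(exp=C): ['A', 'B', 'C']
common: ['A', 'B', 'C']

Answer: C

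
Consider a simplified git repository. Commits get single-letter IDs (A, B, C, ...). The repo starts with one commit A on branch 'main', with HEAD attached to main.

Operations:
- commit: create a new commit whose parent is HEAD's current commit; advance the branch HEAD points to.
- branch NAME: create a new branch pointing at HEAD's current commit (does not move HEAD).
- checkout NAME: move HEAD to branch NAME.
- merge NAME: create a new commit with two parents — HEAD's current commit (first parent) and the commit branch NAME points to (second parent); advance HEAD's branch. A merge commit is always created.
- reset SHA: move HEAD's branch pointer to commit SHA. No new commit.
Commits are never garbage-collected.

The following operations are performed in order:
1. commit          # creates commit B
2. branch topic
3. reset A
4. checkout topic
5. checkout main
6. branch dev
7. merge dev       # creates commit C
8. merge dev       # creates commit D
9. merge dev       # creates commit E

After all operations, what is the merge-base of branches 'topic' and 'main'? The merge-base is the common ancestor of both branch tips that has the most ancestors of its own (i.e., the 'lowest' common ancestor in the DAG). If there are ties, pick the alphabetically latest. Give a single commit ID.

After op 1 (commit): HEAD=main@B [main=B]
After op 2 (branch): HEAD=main@B [main=B topic=B]
After op 3 (reset): HEAD=main@A [main=A topic=B]
After op 4 (checkout): HEAD=topic@B [main=A topic=B]
After op 5 (checkout): HEAD=main@A [main=A topic=B]
After op 6 (branch): HEAD=main@A [dev=A main=A topic=B]
After op 7 (merge): HEAD=main@C [dev=A main=C topic=B]
After op 8 (merge): HEAD=main@D [dev=A main=D topic=B]
After op 9 (merge): HEAD=main@E [dev=A main=E topic=B]
ancestors(topic=B): ['A', 'B']
ancestors(main=E): ['A', 'C', 'D', 'E']
common: ['A']

Answer: A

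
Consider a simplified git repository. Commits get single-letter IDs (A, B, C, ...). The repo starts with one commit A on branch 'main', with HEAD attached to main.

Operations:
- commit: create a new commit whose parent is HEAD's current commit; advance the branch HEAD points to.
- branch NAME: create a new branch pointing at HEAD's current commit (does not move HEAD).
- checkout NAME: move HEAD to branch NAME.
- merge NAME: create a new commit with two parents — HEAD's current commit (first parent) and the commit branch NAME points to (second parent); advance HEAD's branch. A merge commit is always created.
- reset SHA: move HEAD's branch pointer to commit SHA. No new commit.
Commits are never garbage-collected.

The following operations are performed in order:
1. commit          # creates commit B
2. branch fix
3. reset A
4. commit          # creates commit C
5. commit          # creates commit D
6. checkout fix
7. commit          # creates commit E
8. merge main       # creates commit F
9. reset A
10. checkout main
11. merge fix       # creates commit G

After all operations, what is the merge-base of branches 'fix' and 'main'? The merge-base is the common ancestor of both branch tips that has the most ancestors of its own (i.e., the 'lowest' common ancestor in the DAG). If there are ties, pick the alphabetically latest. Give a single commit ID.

Answer: A

Derivation:
After op 1 (commit): HEAD=main@B [main=B]
After op 2 (branch): HEAD=main@B [fix=B main=B]
After op 3 (reset): HEAD=main@A [fix=B main=A]
After op 4 (commit): HEAD=main@C [fix=B main=C]
After op 5 (commit): HEAD=main@D [fix=B main=D]
After op 6 (checkout): HEAD=fix@B [fix=B main=D]
After op 7 (commit): HEAD=fix@E [fix=E main=D]
After op 8 (merge): HEAD=fix@F [fix=F main=D]
After op 9 (reset): HEAD=fix@A [fix=A main=D]
After op 10 (checkout): HEAD=main@D [fix=A main=D]
After op 11 (merge): HEAD=main@G [fix=A main=G]
ancestors(fix=A): ['A']
ancestors(main=G): ['A', 'C', 'D', 'G']
common: ['A']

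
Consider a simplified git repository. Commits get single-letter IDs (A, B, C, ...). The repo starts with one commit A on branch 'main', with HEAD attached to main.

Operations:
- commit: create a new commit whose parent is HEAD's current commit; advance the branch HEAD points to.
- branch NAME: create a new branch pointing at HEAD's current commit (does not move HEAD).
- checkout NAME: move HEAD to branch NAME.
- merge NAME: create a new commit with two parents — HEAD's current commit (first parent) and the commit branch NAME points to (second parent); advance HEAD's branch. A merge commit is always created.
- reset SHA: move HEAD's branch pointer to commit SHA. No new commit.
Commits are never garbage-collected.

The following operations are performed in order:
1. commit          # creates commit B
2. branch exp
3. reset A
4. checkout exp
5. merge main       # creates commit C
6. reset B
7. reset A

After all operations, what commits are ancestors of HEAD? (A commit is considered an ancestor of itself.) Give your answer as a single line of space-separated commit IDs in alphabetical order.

Answer: A

Derivation:
After op 1 (commit): HEAD=main@B [main=B]
After op 2 (branch): HEAD=main@B [exp=B main=B]
After op 3 (reset): HEAD=main@A [exp=B main=A]
After op 4 (checkout): HEAD=exp@B [exp=B main=A]
After op 5 (merge): HEAD=exp@C [exp=C main=A]
After op 6 (reset): HEAD=exp@B [exp=B main=A]
After op 7 (reset): HEAD=exp@A [exp=A main=A]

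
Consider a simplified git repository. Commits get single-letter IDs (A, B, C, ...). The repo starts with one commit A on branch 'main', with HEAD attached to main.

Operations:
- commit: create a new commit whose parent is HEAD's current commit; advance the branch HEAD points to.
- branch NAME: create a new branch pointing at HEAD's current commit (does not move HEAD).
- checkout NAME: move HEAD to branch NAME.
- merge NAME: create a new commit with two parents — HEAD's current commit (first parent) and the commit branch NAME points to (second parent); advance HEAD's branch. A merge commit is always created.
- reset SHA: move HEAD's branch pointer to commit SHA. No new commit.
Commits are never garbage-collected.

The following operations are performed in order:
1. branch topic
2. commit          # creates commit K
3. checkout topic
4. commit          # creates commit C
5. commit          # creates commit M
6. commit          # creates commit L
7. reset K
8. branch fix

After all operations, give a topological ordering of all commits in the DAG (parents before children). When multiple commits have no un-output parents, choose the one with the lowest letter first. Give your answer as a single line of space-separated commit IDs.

Answer: A C K M L

Derivation:
After op 1 (branch): HEAD=main@A [main=A topic=A]
After op 2 (commit): HEAD=main@K [main=K topic=A]
After op 3 (checkout): HEAD=topic@A [main=K topic=A]
After op 4 (commit): HEAD=topic@C [main=K topic=C]
After op 5 (commit): HEAD=topic@M [main=K topic=M]
After op 6 (commit): HEAD=topic@L [main=K topic=L]
After op 7 (reset): HEAD=topic@K [main=K topic=K]
After op 8 (branch): HEAD=topic@K [fix=K main=K topic=K]
commit A: parents=[]
commit C: parents=['A']
commit K: parents=['A']
commit L: parents=['M']
commit M: parents=['C']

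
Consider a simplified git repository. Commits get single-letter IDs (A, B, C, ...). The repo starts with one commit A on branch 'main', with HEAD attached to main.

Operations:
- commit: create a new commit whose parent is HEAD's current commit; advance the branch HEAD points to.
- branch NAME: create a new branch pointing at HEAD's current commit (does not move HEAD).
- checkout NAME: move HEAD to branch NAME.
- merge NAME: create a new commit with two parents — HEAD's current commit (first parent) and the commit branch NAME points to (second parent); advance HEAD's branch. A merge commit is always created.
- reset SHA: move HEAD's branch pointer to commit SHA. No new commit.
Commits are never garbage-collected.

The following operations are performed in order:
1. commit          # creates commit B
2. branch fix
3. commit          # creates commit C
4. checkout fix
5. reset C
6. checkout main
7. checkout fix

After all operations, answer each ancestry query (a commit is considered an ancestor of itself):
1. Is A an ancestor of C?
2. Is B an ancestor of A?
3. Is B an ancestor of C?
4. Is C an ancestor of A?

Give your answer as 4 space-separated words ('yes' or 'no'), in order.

Answer: yes no yes no

Derivation:
After op 1 (commit): HEAD=main@B [main=B]
After op 2 (branch): HEAD=main@B [fix=B main=B]
After op 3 (commit): HEAD=main@C [fix=B main=C]
After op 4 (checkout): HEAD=fix@B [fix=B main=C]
After op 5 (reset): HEAD=fix@C [fix=C main=C]
After op 6 (checkout): HEAD=main@C [fix=C main=C]
After op 7 (checkout): HEAD=fix@C [fix=C main=C]
ancestors(C) = {A,B,C}; A in? yes
ancestors(A) = {A}; B in? no
ancestors(C) = {A,B,C}; B in? yes
ancestors(A) = {A}; C in? no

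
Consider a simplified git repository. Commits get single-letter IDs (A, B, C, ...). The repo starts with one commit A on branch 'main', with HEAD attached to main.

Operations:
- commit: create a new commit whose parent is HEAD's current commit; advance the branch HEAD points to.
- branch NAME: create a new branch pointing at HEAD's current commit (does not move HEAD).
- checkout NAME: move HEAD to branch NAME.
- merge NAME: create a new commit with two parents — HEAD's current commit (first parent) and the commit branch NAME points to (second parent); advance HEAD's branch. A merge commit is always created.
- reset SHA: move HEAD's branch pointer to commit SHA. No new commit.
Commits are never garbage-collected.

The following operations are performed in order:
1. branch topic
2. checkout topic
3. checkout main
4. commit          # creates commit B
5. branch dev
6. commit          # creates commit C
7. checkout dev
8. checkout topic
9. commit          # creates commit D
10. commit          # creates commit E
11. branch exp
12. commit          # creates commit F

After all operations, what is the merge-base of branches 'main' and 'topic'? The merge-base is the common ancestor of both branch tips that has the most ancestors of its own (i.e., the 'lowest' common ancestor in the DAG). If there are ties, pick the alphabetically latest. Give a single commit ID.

After op 1 (branch): HEAD=main@A [main=A topic=A]
After op 2 (checkout): HEAD=topic@A [main=A topic=A]
After op 3 (checkout): HEAD=main@A [main=A topic=A]
After op 4 (commit): HEAD=main@B [main=B topic=A]
After op 5 (branch): HEAD=main@B [dev=B main=B topic=A]
After op 6 (commit): HEAD=main@C [dev=B main=C topic=A]
After op 7 (checkout): HEAD=dev@B [dev=B main=C topic=A]
After op 8 (checkout): HEAD=topic@A [dev=B main=C topic=A]
After op 9 (commit): HEAD=topic@D [dev=B main=C topic=D]
After op 10 (commit): HEAD=topic@E [dev=B main=C topic=E]
After op 11 (branch): HEAD=topic@E [dev=B exp=E main=C topic=E]
After op 12 (commit): HEAD=topic@F [dev=B exp=E main=C topic=F]
ancestors(main=C): ['A', 'B', 'C']
ancestors(topic=F): ['A', 'D', 'E', 'F']
common: ['A']

Answer: A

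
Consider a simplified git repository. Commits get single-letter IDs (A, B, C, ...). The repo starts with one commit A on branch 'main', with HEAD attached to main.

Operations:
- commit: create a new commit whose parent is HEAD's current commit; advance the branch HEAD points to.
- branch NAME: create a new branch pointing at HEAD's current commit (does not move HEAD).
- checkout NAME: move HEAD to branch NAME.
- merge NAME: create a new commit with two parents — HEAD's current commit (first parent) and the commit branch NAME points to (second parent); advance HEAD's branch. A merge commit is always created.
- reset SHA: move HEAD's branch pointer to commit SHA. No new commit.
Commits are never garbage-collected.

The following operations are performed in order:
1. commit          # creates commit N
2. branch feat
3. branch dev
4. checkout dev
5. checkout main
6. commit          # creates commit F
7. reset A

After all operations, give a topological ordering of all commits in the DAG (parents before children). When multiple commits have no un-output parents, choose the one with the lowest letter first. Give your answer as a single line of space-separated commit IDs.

Answer: A N F

Derivation:
After op 1 (commit): HEAD=main@N [main=N]
After op 2 (branch): HEAD=main@N [feat=N main=N]
After op 3 (branch): HEAD=main@N [dev=N feat=N main=N]
After op 4 (checkout): HEAD=dev@N [dev=N feat=N main=N]
After op 5 (checkout): HEAD=main@N [dev=N feat=N main=N]
After op 6 (commit): HEAD=main@F [dev=N feat=N main=F]
After op 7 (reset): HEAD=main@A [dev=N feat=N main=A]
commit A: parents=[]
commit F: parents=['N']
commit N: parents=['A']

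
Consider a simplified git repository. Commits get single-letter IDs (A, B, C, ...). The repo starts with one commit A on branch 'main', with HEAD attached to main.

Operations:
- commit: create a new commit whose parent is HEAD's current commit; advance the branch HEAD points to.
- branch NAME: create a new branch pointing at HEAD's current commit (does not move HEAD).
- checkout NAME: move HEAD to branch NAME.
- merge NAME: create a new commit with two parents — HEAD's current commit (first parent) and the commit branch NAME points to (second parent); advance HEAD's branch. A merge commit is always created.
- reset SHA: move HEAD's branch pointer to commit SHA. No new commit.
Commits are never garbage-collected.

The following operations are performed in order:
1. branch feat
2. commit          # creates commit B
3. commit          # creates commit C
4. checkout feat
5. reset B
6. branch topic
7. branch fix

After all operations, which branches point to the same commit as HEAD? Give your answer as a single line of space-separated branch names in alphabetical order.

After op 1 (branch): HEAD=main@A [feat=A main=A]
After op 2 (commit): HEAD=main@B [feat=A main=B]
After op 3 (commit): HEAD=main@C [feat=A main=C]
After op 4 (checkout): HEAD=feat@A [feat=A main=C]
After op 5 (reset): HEAD=feat@B [feat=B main=C]
After op 6 (branch): HEAD=feat@B [feat=B main=C topic=B]
After op 7 (branch): HEAD=feat@B [feat=B fix=B main=C topic=B]

Answer: feat fix topic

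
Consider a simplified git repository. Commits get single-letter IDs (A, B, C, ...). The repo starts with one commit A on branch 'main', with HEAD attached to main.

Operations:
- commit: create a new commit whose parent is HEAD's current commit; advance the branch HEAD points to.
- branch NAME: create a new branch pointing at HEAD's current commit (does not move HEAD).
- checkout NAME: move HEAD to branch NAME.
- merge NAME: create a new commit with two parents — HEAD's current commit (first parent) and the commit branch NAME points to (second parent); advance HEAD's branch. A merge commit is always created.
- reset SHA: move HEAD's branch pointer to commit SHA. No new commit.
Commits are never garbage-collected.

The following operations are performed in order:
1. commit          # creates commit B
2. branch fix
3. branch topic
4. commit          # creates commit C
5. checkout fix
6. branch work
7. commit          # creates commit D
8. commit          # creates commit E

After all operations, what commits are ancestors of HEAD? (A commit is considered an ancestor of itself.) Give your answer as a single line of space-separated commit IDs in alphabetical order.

After op 1 (commit): HEAD=main@B [main=B]
After op 2 (branch): HEAD=main@B [fix=B main=B]
After op 3 (branch): HEAD=main@B [fix=B main=B topic=B]
After op 4 (commit): HEAD=main@C [fix=B main=C topic=B]
After op 5 (checkout): HEAD=fix@B [fix=B main=C topic=B]
After op 6 (branch): HEAD=fix@B [fix=B main=C topic=B work=B]
After op 7 (commit): HEAD=fix@D [fix=D main=C topic=B work=B]
After op 8 (commit): HEAD=fix@E [fix=E main=C topic=B work=B]

Answer: A B D E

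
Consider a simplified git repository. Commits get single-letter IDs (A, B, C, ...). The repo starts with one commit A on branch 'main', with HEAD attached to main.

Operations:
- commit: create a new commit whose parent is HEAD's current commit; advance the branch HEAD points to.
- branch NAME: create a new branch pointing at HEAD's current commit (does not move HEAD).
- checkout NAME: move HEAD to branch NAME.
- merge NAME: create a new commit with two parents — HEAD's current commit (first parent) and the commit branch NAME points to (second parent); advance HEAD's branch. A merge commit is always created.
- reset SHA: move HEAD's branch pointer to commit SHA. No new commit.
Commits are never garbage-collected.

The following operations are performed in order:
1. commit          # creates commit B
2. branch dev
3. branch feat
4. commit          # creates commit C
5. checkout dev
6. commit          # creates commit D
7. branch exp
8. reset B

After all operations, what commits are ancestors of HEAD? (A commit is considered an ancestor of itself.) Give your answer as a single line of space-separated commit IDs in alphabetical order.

Answer: A B

Derivation:
After op 1 (commit): HEAD=main@B [main=B]
After op 2 (branch): HEAD=main@B [dev=B main=B]
After op 3 (branch): HEAD=main@B [dev=B feat=B main=B]
After op 4 (commit): HEAD=main@C [dev=B feat=B main=C]
After op 5 (checkout): HEAD=dev@B [dev=B feat=B main=C]
After op 6 (commit): HEAD=dev@D [dev=D feat=B main=C]
After op 7 (branch): HEAD=dev@D [dev=D exp=D feat=B main=C]
After op 8 (reset): HEAD=dev@B [dev=B exp=D feat=B main=C]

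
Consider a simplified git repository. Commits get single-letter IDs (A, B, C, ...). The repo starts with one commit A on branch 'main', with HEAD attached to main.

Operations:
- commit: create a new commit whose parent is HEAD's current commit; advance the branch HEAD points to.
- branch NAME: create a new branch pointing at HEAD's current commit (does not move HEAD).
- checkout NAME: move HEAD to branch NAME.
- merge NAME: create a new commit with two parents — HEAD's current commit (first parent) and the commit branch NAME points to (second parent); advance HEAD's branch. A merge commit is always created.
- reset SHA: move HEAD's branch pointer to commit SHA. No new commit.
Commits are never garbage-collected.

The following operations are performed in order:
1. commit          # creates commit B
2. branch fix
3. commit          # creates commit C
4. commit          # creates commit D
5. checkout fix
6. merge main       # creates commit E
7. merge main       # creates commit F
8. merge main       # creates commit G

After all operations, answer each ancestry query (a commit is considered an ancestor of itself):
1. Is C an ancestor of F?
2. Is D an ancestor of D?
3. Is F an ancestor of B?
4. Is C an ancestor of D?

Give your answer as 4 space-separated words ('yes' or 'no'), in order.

After op 1 (commit): HEAD=main@B [main=B]
After op 2 (branch): HEAD=main@B [fix=B main=B]
After op 3 (commit): HEAD=main@C [fix=B main=C]
After op 4 (commit): HEAD=main@D [fix=B main=D]
After op 5 (checkout): HEAD=fix@B [fix=B main=D]
After op 6 (merge): HEAD=fix@E [fix=E main=D]
After op 7 (merge): HEAD=fix@F [fix=F main=D]
After op 8 (merge): HEAD=fix@G [fix=G main=D]
ancestors(F) = {A,B,C,D,E,F}; C in? yes
ancestors(D) = {A,B,C,D}; D in? yes
ancestors(B) = {A,B}; F in? no
ancestors(D) = {A,B,C,D}; C in? yes

Answer: yes yes no yes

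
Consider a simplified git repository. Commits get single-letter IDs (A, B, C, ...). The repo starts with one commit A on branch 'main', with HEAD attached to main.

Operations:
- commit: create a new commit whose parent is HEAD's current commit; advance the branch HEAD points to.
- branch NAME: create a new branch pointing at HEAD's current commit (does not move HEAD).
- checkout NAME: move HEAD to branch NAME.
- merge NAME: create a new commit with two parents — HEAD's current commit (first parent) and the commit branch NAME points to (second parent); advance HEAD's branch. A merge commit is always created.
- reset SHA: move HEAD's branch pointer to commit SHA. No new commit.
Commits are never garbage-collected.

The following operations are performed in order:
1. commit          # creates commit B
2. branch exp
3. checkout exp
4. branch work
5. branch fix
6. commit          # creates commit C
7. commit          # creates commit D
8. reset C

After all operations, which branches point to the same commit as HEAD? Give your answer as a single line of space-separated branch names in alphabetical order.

Answer: exp

Derivation:
After op 1 (commit): HEAD=main@B [main=B]
After op 2 (branch): HEAD=main@B [exp=B main=B]
After op 3 (checkout): HEAD=exp@B [exp=B main=B]
After op 4 (branch): HEAD=exp@B [exp=B main=B work=B]
After op 5 (branch): HEAD=exp@B [exp=B fix=B main=B work=B]
After op 6 (commit): HEAD=exp@C [exp=C fix=B main=B work=B]
After op 7 (commit): HEAD=exp@D [exp=D fix=B main=B work=B]
After op 8 (reset): HEAD=exp@C [exp=C fix=B main=B work=B]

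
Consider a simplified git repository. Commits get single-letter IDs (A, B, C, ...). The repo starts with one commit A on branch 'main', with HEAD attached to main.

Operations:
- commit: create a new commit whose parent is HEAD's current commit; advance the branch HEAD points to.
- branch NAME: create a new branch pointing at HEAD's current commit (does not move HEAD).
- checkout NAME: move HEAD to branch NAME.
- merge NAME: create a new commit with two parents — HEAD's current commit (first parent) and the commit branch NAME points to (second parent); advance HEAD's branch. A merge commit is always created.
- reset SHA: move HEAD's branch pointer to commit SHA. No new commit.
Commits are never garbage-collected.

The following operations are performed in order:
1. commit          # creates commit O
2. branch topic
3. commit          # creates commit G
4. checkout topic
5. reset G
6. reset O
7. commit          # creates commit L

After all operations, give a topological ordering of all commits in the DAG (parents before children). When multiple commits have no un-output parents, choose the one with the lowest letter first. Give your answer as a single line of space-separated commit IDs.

After op 1 (commit): HEAD=main@O [main=O]
After op 2 (branch): HEAD=main@O [main=O topic=O]
After op 3 (commit): HEAD=main@G [main=G topic=O]
After op 4 (checkout): HEAD=topic@O [main=G topic=O]
After op 5 (reset): HEAD=topic@G [main=G topic=G]
After op 6 (reset): HEAD=topic@O [main=G topic=O]
After op 7 (commit): HEAD=topic@L [main=G topic=L]
commit A: parents=[]
commit G: parents=['O']
commit L: parents=['O']
commit O: parents=['A']

Answer: A O G L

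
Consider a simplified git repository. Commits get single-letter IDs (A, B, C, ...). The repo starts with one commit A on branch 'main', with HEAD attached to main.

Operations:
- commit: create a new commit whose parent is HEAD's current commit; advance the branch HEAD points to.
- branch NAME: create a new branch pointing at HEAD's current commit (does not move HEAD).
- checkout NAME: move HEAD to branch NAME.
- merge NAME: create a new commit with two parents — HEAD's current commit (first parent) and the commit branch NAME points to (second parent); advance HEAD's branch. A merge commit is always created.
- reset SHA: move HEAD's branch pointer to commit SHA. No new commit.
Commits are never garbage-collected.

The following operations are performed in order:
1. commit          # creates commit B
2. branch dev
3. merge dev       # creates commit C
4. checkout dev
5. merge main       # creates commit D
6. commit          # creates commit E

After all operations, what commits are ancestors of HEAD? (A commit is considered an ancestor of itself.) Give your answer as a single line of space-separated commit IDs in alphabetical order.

After op 1 (commit): HEAD=main@B [main=B]
After op 2 (branch): HEAD=main@B [dev=B main=B]
After op 3 (merge): HEAD=main@C [dev=B main=C]
After op 4 (checkout): HEAD=dev@B [dev=B main=C]
After op 5 (merge): HEAD=dev@D [dev=D main=C]
After op 6 (commit): HEAD=dev@E [dev=E main=C]

Answer: A B C D E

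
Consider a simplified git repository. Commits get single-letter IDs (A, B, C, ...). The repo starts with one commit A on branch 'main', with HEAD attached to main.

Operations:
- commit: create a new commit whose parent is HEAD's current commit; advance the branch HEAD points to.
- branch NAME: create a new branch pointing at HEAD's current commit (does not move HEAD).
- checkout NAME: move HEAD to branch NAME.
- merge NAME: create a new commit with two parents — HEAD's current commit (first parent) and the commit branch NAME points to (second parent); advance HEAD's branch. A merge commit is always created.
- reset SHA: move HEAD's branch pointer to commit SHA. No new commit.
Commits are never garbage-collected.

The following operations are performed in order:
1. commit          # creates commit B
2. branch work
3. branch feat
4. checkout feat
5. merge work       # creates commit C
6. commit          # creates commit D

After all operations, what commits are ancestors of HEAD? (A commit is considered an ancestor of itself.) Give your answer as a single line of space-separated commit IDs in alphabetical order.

After op 1 (commit): HEAD=main@B [main=B]
After op 2 (branch): HEAD=main@B [main=B work=B]
After op 3 (branch): HEAD=main@B [feat=B main=B work=B]
After op 4 (checkout): HEAD=feat@B [feat=B main=B work=B]
After op 5 (merge): HEAD=feat@C [feat=C main=B work=B]
After op 6 (commit): HEAD=feat@D [feat=D main=B work=B]

Answer: A B C D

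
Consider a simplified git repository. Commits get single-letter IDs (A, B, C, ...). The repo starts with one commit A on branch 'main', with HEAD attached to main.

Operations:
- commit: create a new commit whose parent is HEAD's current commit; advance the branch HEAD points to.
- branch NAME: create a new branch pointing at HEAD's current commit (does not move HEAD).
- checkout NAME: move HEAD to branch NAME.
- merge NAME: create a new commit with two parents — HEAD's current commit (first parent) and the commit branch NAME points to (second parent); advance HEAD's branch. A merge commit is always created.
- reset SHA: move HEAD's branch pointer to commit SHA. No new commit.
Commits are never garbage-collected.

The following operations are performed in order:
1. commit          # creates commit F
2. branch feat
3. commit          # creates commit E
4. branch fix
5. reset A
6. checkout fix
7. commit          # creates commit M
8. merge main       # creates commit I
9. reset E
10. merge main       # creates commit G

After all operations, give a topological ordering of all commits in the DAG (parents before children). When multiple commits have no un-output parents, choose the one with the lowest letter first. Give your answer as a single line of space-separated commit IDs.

Answer: A F E G M I

Derivation:
After op 1 (commit): HEAD=main@F [main=F]
After op 2 (branch): HEAD=main@F [feat=F main=F]
After op 3 (commit): HEAD=main@E [feat=F main=E]
After op 4 (branch): HEAD=main@E [feat=F fix=E main=E]
After op 5 (reset): HEAD=main@A [feat=F fix=E main=A]
After op 6 (checkout): HEAD=fix@E [feat=F fix=E main=A]
After op 7 (commit): HEAD=fix@M [feat=F fix=M main=A]
After op 8 (merge): HEAD=fix@I [feat=F fix=I main=A]
After op 9 (reset): HEAD=fix@E [feat=F fix=E main=A]
After op 10 (merge): HEAD=fix@G [feat=F fix=G main=A]
commit A: parents=[]
commit E: parents=['F']
commit F: parents=['A']
commit G: parents=['E', 'A']
commit I: parents=['M', 'A']
commit M: parents=['E']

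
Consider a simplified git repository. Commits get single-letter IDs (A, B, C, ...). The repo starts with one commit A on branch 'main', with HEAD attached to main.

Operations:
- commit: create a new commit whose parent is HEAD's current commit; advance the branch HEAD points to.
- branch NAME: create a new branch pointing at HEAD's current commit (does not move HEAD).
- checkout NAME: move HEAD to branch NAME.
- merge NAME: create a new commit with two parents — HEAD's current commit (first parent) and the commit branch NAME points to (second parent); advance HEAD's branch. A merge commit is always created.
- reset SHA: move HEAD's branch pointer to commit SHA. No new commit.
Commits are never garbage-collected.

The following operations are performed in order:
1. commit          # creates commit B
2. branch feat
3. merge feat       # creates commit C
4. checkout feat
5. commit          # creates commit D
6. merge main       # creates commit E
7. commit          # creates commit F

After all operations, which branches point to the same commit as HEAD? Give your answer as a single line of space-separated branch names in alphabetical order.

After op 1 (commit): HEAD=main@B [main=B]
After op 2 (branch): HEAD=main@B [feat=B main=B]
After op 3 (merge): HEAD=main@C [feat=B main=C]
After op 4 (checkout): HEAD=feat@B [feat=B main=C]
After op 5 (commit): HEAD=feat@D [feat=D main=C]
After op 6 (merge): HEAD=feat@E [feat=E main=C]
After op 7 (commit): HEAD=feat@F [feat=F main=C]

Answer: feat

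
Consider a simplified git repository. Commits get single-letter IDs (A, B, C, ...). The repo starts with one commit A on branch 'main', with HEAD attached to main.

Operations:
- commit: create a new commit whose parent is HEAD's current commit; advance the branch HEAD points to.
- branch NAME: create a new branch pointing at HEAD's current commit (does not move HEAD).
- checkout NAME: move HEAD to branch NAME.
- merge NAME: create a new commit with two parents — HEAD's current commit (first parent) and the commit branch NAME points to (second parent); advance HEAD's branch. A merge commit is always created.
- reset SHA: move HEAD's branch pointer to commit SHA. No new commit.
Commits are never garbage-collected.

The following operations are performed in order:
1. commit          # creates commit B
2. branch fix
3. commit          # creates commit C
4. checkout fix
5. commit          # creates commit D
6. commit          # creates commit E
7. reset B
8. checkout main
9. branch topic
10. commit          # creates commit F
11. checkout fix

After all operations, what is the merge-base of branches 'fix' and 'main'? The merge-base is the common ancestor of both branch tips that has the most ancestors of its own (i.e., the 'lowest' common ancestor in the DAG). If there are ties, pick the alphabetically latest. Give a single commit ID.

After op 1 (commit): HEAD=main@B [main=B]
After op 2 (branch): HEAD=main@B [fix=B main=B]
After op 3 (commit): HEAD=main@C [fix=B main=C]
After op 4 (checkout): HEAD=fix@B [fix=B main=C]
After op 5 (commit): HEAD=fix@D [fix=D main=C]
After op 6 (commit): HEAD=fix@E [fix=E main=C]
After op 7 (reset): HEAD=fix@B [fix=B main=C]
After op 8 (checkout): HEAD=main@C [fix=B main=C]
After op 9 (branch): HEAD=main@C [fix=B main=C topic=C]
After op 10 (commit): HEAD=main@F [fix=B main=F topic=C]
After op 11 (checkout): HEAD=fix@B [fix=B main=F topic=C]
ancestors(fix=B): ['A', 'B']
ancestors(main=F): ['A', 'B', 'C', 'F']
common: ['A', 'B']

Answer: B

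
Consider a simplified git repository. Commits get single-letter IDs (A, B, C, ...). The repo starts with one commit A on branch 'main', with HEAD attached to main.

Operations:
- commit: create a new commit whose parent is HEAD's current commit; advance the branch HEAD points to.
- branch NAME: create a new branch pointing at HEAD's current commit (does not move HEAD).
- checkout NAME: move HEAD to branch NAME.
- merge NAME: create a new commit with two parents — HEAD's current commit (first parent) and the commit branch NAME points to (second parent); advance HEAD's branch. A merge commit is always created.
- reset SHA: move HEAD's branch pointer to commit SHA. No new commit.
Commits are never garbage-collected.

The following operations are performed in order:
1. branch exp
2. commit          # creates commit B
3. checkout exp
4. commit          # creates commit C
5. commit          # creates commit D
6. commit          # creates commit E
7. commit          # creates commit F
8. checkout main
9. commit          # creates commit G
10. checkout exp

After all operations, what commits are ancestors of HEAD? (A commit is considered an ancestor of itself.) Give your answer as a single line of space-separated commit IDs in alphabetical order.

After op 1 (branch): HEAD=main@A [exp=A main=A]
After op 2 (commit): HEAD=main@B [exp=A main=B]
After op 3 (checkout): HEAD=exp@A [exp=A main=B]
After op 4 (commit): HEAD=exp@C [exp=C main=B]
After op 5 (commit): HEAD=exp@D [exp=D main=B]
After op 6 (commit): HEAD=exp@E [exp=E main=B]
After op 7 (commit): HEAD=exp@F [exp=F main=B]
After op 8 (checkout): HEAD=main@B [exp=F main=B]
After op 9 (commit): HEAD=main@G [exp=F main=G]
After op 10 (checkout): HEAD=exp@F [exp=F main=G]

Answer: A C D E F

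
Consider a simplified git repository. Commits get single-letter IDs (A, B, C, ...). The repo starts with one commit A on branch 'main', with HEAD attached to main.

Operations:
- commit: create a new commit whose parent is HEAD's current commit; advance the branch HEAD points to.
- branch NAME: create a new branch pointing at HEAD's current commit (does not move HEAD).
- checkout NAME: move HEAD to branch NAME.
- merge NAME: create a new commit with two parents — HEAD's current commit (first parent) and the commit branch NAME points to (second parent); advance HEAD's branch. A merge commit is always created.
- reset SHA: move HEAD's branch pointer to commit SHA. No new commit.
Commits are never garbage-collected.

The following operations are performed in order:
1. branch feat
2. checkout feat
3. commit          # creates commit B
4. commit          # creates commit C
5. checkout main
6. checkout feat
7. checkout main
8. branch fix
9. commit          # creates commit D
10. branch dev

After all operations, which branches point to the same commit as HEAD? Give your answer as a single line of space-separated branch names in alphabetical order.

After op 1 (branch): HEAD=main@A [feat=A main=A]
After op 2 (checkout): HEAD=feat@A [feat=A main=A]
After op 3 (commit): HEAD=feat@B [feat=B main=A]
After op 4 (commit): HEAD=feat@C [feat=C main=A]
After op 5 (checkout): HEAD=main@A [feat=C main=A]
After op 6 (checkout): HEAD=feat@C [feat=C main=A]
After op 7 (checkout): HEAD=main@A [feat=C main=A]
After op 8 (branch): HEAD=main@A [feat=C fix=A main=A]
After op 9 (commit): HEAD=main@D [feat=C fix=A main=D]
After op 10 (branch): HEAD=main@D [dev=D feat=C fix=A main=D]

Answer: dev main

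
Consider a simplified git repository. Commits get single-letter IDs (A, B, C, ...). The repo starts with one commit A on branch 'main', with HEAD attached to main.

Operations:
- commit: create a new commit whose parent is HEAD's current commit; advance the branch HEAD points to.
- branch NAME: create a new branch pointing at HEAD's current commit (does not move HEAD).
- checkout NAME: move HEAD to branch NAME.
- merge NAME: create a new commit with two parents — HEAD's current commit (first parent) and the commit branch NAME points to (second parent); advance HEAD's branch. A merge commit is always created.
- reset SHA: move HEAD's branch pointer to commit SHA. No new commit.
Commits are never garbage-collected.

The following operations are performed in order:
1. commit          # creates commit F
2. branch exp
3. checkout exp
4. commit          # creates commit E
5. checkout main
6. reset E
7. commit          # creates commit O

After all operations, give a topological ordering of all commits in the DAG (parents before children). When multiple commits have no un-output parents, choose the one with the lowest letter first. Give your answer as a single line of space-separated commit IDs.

After op 1 (commit): HEAD=main@F [main=F]
After op 2 (branch): HEAD=main@F [exp=F main=F]
After op 3 (checkout): HEAD=exp@F [exp=F main=F]
After op 4 (commit): HEAD=exp@E [exp=E main=F]
After op 5 (checkout): HEAD=main@F [exp=E main=F]
After op 6 (reset): HEAD=main@E [exp=E main=E]
After op 7 (commit): HEAD=main@O [exp=E main=O]
commit A: parents=[]
commit E: parents=['F']
commit F: parents=['A']
commit O: parents=['E']

Answer: A F E O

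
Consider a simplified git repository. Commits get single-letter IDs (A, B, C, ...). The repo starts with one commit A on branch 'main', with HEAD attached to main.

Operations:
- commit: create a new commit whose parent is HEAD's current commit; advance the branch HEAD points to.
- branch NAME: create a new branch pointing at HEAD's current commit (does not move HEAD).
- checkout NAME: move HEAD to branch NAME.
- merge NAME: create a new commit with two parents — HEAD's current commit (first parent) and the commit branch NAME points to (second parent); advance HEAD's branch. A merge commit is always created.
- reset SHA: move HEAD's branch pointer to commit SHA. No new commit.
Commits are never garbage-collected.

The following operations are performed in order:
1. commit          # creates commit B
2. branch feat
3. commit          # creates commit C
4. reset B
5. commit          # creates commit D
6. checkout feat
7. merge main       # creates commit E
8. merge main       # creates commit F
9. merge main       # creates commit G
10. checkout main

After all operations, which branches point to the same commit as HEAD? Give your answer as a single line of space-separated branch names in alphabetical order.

Answer: main

Derivation:
After op 1 (commit): HEAD=main@B [main=B]
After op 2 (branch): HEAD=main@B [feat=B main=B]
After op 3 (commit): HEAD=main@C [feat=B main=C]
After op 4 (reset): HEAD=main@B [feat=B main=B]
After op 5 (commit): HEAD=main@D [feat=B main=D]
After op 6 (checkout): HEAD=feat@B [feat=B main=D]
After op 7 (merge): HEAD=feat@E [feat=E main=D]
After op 8 (merge): HEAD=feat@F [feat=F main=D]
After op 9 (merge): HEAD=feat@G [feat=G main=D]
After op 10 (checkout): HEAD=main@D [feat=G main=D]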